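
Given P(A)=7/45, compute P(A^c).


P(A') = 1 - P(A) = 1 - 7/45 = 38/45

38/45


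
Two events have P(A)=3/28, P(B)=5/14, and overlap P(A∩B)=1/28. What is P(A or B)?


P(A∪B) = P(A) + P(B) - P(A∩B)
= 3/28 + 5/14 - 1/28 = 3/7

3/7


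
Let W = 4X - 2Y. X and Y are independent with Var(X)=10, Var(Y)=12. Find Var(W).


Independence => Cov(X,Y)=0
Var(4X - 2Y) = 4^2*Var(X) + (-2)^2*Var(Y)
= 16*10 + 4*12 = 208

208


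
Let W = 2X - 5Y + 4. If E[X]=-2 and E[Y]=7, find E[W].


E[2X - 5Y + 4] = 2*E[X] - 5*E[Y] + 4
= (2)*(-2) + (-5)*(7) + (4)
= -4 - 35 + 4 = -35

-35


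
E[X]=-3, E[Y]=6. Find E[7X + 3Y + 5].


E[7X + 3Y + 5] = 7*E[X] + 3*E[Y] + 5
= (7)*(-3) + (3)*(6) + (5)
= -21 + 18 + 5 = 2

2


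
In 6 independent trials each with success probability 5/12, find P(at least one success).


P(at least one) = 1 - P(none)
P(none) = (1 - 5/12)^6 = (7/12)^6 = 117649/2985984
P(at least one) = 1 - 117649/2985984 = 2868335/2985984

2868335/2985984


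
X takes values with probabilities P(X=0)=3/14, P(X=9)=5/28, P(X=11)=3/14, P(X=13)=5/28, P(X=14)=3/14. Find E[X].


E[X] = sum(x * P(x))
= 0*3/14 + 9*5/28 + 11*3/14 + 13*5/28 + 14*3/14
= 65/7

65/7


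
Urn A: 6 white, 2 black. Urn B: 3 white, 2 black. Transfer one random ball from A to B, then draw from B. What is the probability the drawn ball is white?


P(transfer white) = 6/8 = 3/4; P(transfer black) = 1/4
If white transferred: Urn II has 4 white of 6, so P(white|white moved) = 2/3
If black transferred: Urn II has 3 white of 6, so P(white|black moved) = 1/2
By total probability: P(white) = 3/4*2/3 + 1/4*1/2 = 5/8

5/8


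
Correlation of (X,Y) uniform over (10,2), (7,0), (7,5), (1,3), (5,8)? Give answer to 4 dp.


Cov(X,Y) = -2.0000, Var(X) = 8.8000, Var(Y) = 7.4400
rho = Cov/(sqrt(VarX)*sqrt(VarY)) = -0.2472

-0.2472


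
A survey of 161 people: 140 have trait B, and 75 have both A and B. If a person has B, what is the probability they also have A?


P(A|B) = P(A∩B)/P(B) = (75/161)/(140/161) = 75/140 = 15/28

15/28


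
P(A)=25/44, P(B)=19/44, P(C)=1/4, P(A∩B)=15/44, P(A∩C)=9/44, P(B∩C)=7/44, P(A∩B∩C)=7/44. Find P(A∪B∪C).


P(A∪B∪C) = P(A)+P(B)+P(C) - P(AB)-P(AC)-P(BC) + P(ABC)
= 25/44+19/44+1/4 - 15/44-9/44-7/44 + 7/44
= 31/44

31/44


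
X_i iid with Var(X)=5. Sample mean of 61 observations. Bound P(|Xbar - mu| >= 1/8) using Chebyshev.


Var(Xbar) = Var(X)/n = 5/61
Chebyshev: P(|Xbar-mu| >= 1/8) <= Var(Xbar)/(1/8)^2 = (5/61)/(1/64) = 320/61
Bound exceeds 1, so trivial bound: 1

1


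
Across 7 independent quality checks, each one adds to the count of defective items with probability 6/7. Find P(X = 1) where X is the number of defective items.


P(X=1) = C(7,1) * p^1 * (1-p)^6
= 7 * 6/7 * 1/117649
= 6/117649

6/117649


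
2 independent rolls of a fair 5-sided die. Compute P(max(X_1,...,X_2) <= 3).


P(max <= 3) = P(all X_i <= 3) = (P(X_1 <= 3))^2
= (3/5)^2 = 9/25

9/25


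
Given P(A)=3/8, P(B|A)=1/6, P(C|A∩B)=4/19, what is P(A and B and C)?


P(A∩B∩C) = P(A) * P(B|A) * P(C|A∩B)
= 3/8 * 1/6 * 4/19
= 1/16 * 4/19 = 1/76

1/76


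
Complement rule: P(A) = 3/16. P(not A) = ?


P(A') = 1 - P(A) = 1 - 3/16 = 13/16

13/16


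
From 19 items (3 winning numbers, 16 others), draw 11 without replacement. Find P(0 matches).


P(X=0) = C(3,0)*C(16,11) / C(19,11)
= 1*4368 / 75582
= 4368/75582 = 56/969

56/969


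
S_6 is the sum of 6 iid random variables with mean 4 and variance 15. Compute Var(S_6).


By independence, Var(S_n) = n*Var(X_1) = 6*15 = 90

90


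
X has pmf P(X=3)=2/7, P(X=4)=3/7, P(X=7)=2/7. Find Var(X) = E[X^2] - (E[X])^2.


E[X] = 32/7, E[X^2] = 164/7
Var(X) = E[X^2] - (E[X])^2 = 164/7 - (32/7)^2 = 124/49

124/49


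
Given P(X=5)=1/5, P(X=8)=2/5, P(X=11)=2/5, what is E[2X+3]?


E[2X+3] = sum(g(x)*P(x))
= 13*1/5 + 19*2/5 + 25*2/5
= 101/5

101/5


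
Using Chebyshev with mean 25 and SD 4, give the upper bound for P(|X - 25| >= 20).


k = 20/4 = 5
Chebyshev: P(|X-mu| >= k*sigma) <= 1/k^2 = 1/5^2 = 1/25

1/25


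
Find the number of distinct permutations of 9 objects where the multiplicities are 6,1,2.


9! = 362880
Denominator: 6!=720 * 1!=1 * 2!=2
Coefficient = 362880 / 1440 = 252

252


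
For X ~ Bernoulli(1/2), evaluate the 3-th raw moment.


For Bernoulli: X in {0,1}
E[X^3] = 0^3*(1-1/2) + 1^3*1/2 = 1/2

1/2


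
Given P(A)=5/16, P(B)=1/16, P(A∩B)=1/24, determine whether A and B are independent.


P(A)*P(B) = 5/16*1/16 = 5/256
P(A∩B) = 1/24 != 5/256, so not independent

No, A and B are not independent


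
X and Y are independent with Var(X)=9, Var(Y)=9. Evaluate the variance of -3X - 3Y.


Independence => Cov(X,Y)=0
Var(-3X - 3Y) = (-3)^2*Var(X) + (-3)^2*Var(Y)
= 9*9 + 9*9 = 162

162


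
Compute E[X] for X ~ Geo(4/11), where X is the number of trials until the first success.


For geometric (trials until first success), E[X] = 1/p = 1/(4/11) = 11/4

11/4


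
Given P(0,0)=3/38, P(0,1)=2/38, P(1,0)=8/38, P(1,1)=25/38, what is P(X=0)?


P(X=0) = P(0,0)+P(0,1) = 3/38 + 2/38 = 5/38

5/38


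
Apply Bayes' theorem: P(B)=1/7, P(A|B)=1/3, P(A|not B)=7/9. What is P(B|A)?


P(A) = P(A|B)P(B) + P(A|B')P(B') = 1/3*1/7 + 7/9*6/7 = 5/7
P(B|A) = P(A|B)P(B)/P(A) = (1/21)/(5/7) = 1/15

1/15


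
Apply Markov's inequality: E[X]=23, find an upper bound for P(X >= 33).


Markov: P(X >= a) <= E[X]/a
P(X >= 33) <= 23/33

23/33


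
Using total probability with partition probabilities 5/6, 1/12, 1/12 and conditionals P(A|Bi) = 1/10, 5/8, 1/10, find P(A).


P(A) = P(A|B1)P(B1) + P(A|B2)P(B2) + P(A|B3)P(B3)
= 1/10*5/6 + 5/8*1/12 + 1/10*1/12
= 1/12 + 5/96 + 1/120 = 23/160

23/160


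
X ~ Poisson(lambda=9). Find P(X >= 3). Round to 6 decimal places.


P(X>=3) = 1 - P(X<=2) = 1 - (e^(-9)*9^0/0! + e^(-9)*9^1/1! + e^(-9)*9^2/2!)
≈ 1 - (0.0001234098 + 0.0011106882 + 0.0049980971)
= 1 - 0.0062321951 = 0.9937678049
≈ 0.993768

0.993768


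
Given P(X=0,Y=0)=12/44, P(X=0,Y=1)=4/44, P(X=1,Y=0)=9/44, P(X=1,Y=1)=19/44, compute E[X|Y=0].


P(Y=0) = 21/44
E[X|Y=0] = (0*12 + 1*9)/21 = 9/21 = 3/7

3/7


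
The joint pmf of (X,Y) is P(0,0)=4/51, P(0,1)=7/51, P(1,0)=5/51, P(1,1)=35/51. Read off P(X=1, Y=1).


Read from table: P(X=1, Y=1) = 35/51

35/51


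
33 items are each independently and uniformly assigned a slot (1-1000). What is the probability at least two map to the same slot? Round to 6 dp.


P(all different) = prod((1000-i)/1000 for i=0..32) = 0.586364
P(at least one match) = 1 - 0.586364 = 0.413636

0.413636


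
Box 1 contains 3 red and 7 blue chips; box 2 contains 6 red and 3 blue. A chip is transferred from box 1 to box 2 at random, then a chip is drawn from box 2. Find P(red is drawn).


P(transfer red) = 3/10; P(transfer blue) = 7/10
If red transferred: Urn II has 7 red of 10, so P(red|red moved) = 7/10
If blue transferred: Urn II has 6 red of 10, so P(red|blue moved) = 3/5
By total probability: P(red) = 3/10*7/10 + 7/10*3/5 = 63/100

63/100


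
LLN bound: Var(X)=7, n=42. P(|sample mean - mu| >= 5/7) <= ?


Var(Xbar) = Var(X)/n = 7/42
Chebyshev: P(|Xbar-mu| >= 5/7) <= Var(Xbar)/(5/7)^2 = (1/6)/(25/49) = 49/150

49/150


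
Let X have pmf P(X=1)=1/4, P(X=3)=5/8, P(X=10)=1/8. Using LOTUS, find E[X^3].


E[X^3] = sum(g(x)*P(x))
= 1*1/4 + 27*5/8 + 1000*1/8
= 1137/8

1137/8


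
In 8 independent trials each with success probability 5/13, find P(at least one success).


P(at least one) = 1 - P(none)
P(none) = (1 - 5/13)^8 = (8/13)^8 = 16777216/815730721
P(at least one) = 1 - 16777216/815730721 = 798953505/815730721

798953505/815730721


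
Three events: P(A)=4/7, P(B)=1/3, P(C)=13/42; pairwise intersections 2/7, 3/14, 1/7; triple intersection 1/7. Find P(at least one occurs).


P(A∪B∪C) = P(A)+P(B)+P(C) - P(AB)-P(AC)-P(BC) + P(ABC)
= 4/7+1/3+13/42 - 2/7-3/14-1/7 + 1/7
= 5/7

5/7


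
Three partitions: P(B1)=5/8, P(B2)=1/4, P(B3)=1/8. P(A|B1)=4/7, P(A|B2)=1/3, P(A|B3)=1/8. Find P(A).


P(A) = P(A|B1)P(B1) + P(A|B2)P(B2) + P(A|B3)P(B3)
= 4/7*5/8 + 1/3*1/4 + 1/8*1/8
= 5/14 + 1/12 + 1/64 = 613/1344

613/1344


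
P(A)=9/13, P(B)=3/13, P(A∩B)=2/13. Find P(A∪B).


P(A∪B) = P(A) + P(B) - P(A∩B)
= 9/13 + 3/13 - 2/13 = 10/13

10/13


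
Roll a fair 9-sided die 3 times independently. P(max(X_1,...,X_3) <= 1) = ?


P(max <= 1) = P(all X_i <= 1) = (P(X_1 <= 1))^3
= (1/9)^3 = 1/729

1/729


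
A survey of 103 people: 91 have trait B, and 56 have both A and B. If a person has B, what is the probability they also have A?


P(A|B) = P(A∩B)/P(B) = (56/103)/(91/103) = 56/91 = 8/13

8/13


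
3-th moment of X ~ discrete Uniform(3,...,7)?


E[X^3] = (1/5) * sum(x^3 for x=3..7)
= 775/5 = 155

155


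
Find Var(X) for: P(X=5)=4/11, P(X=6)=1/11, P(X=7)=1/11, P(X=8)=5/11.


E[X] = 73/11, E[X^2] = 505/11
Var(X) = E[X^2] - (E[X])^2 = 505/11 - (73/11)^2 = 226/121

226/121


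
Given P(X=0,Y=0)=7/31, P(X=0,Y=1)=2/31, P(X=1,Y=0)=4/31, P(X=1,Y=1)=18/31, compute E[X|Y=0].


P(Y=0) = 11/31
E[X|Y=0] = (0*7 + 1*4)/11 = 4/11

4/11


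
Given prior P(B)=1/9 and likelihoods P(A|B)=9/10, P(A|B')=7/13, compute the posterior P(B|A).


P(A) = P(A|B)P(B) + P(A|B')P(B') = 9/10*1/9 + 7/13*8/9 = 677/1170
P(B|A) = P(A|B)P(B)/P(A) = (1/10)/(677/1170) = 117/677

117/677


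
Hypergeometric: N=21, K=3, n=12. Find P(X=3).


P(X=3) = C(3,3)*C(18,9) / C(21,12)
= 1*48620 / 293930
= 48620/293930 = 22/133

22/133


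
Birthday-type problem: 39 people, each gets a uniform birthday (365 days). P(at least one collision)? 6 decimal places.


P(all different) = prod((365-i)/365 for i=0..38) = 0.121780
P(at least one match) = 1 - 0.121780 = 0.878220

0.878220


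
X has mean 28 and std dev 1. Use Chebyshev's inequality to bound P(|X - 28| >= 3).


k = 3/1 = 3
Chebyshev: P(|X-mu| >= k*sigma) <= 1/k^2 = 1/3^2 = 1/9

1/9


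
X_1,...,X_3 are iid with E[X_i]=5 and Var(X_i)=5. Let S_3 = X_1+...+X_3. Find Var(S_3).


By independence, Var(S_n) = n*Var(X_1) = 3*5 = 15

15


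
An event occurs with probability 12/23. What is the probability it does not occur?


P(A') = 1 - P(A) = 1 - 12/23 = 11/23

11/23


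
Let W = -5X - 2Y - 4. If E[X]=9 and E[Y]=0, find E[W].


E[-5X - 2Y - 4] = -5*E[X] - 2*E[Y] - 4
= (-5)*(9) + (-2)*(0) + (-4)
= -45 + 0 - 4 = -49

-49


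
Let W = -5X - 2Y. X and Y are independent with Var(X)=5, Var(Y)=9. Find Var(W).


Independence => Cov(X,Y)=0
Var(-5X - 2Y) = (-5)^2*Var(X) + (-2)^2*Var(Y)
= 25*5 + 4*9 = 161

161


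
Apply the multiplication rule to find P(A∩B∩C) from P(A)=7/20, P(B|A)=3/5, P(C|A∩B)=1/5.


P(A∩B∩C) = P(A) * P(B|A) * P(C|A∩B)
= 7/20 * 3/5 * 1/5
= 21/100 * 1/5 = 21/500

21/500


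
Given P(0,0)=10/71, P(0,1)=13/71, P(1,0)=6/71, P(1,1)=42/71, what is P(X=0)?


P(X=0) = P(0,0)+P(0,1) = 10/71 + 13/71 = 23/71

23/71


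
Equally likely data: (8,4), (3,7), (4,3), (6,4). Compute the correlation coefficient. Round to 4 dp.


Cov(X,Y) = -1.3750, Var(X) = 3.6875, Var(Y) = 2.2500
rho = Cov/(sqrt(VarX)*sqrt(VarY)) = -0.4774

-0.4774


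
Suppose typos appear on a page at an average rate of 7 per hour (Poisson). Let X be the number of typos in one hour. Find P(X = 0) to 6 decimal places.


P(X=0) = e^(-7) * 7^0 / 0!
≈ 0.0009118819656 * 1 / 1
≈ 0.000912

0.000912


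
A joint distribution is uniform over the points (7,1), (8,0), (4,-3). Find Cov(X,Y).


E[X]=19/3, E[Y]=-2/3, E[XY]=-5/3
Cov(X,Y) = E[XY] - E[X]E[Y] = -5/3 - 19/3*-2/3 = 23/9

23/9


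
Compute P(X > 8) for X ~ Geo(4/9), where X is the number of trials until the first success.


P(X > 8) = P(first 8 trials all fail) = (1-p)^8 = (5/9)^8 = 390625/43046721

390625/43046721


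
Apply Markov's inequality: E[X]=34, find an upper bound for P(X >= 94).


Markov: P(X >= a) <= E[X]/a
P(X >= 94) <= 34/94 = 17/47

17/47


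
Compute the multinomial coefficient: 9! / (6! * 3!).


9! = 362880
Denominator: 6!=720 * 3!=6
Coefficient = 362880 / 4320 = 84

84


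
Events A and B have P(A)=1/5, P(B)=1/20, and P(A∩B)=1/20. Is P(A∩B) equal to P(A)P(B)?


P(A)*P(B) = 1/5*1/20 = 1/100
P(A∩B) = 1/20 != 1/100, so not independent

No, A and B are not independent


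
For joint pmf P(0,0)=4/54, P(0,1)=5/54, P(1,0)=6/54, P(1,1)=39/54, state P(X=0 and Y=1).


Read from table: P(X=0, Y=1) = 5/54

5/54


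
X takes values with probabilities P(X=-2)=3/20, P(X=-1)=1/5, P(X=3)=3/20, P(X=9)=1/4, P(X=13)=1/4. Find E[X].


E[X] = sum(x * P(x))
= -2*3/20 - 1*1/5 + 3*3/20 + 9*1/4 + 13*1/4
= 109/20

109/20


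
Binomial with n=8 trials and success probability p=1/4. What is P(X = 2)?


P(X=2) = C(8,2) * p^2 * (1-p)^6
= 28 * 1/16 * 729/4096
= 5103/16384

5103/16384


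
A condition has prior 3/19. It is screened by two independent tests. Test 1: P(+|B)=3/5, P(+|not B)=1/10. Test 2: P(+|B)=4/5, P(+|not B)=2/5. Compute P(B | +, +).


After test 1: P(+) = 3/5*3/19 + 1/10*16/19 = 17/95
P(B|+) = (9/95)/(17/95) = 9/17
After test 2 (use post1 as new prior): P(+) = 4/5*9/17 + 2/5*8/17 = 52/85
P(B|+,+) = (36/85)/(52/85) = 9/13

9/13


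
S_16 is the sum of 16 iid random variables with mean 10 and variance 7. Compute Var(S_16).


By independence, Var(S_n) = n*Var(X_1) = 16*7 = 112

112


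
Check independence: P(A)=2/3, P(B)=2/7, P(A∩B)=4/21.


P(A)*P(B) = 2/3*2/7 = 4/21
P(A∩B) = 4/21, which equals P(A)P(B), so independent

Yes, A and B are independent


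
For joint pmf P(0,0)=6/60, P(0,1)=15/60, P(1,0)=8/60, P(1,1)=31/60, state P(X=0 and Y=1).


Read from table: P(X=0, Y=1) = 15/60 = 1/4

1/4


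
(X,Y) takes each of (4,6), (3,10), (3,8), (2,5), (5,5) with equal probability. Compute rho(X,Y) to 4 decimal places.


Cov(X,Y) = -0.5200, Var(X) = 1.0400, Var(Y) = 3.7600
rho = Cov/(sqrt(VarX)*sqrt(VarY)) = -0.2630

-0.2630


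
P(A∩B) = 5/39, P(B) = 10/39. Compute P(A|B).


P(A|B) = P(A∩B)/P(B) = (5/39)/(10/39) = 5/10 = 1/2

1/2


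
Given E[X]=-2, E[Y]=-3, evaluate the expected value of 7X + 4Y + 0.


E[7X + 4Y + 0] = 7*E[X] + 4*E[Y] + 0
= (7)*(-2) + (4)*(-3) + (0)
= -14 - 12 + 0 = -26

-26


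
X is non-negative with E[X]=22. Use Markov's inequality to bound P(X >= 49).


Markov: P(X >= a) <= E[X]/a
P(X >= 49) <= 22/49

22/49


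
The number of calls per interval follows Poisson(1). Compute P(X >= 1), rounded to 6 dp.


P(X>=1) = 1 - P(X<=0) = 1 - (e^(-1)*1^0/0!)
≈ 1 - 0.3678794412 = 0.6321205588
≈ 0.632121

0.632121


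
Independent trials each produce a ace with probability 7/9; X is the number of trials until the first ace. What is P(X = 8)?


P(X=8) = (1-p)^7 * p = (2/9)^7 * 7/9
= 128/4782969 * 7/9 = 896/43046721

896/43046721


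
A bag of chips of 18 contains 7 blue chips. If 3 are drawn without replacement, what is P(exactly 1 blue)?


P(X=1) = C(7,1)*C(11,2) / C(18,3)
= 7*55 / 816
= 385/816

385/816


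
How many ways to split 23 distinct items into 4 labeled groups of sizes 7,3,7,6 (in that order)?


23! = 25852016738884976640000
Denominator: 7!=5040 * 3!=6 * 7!=5040 * 6!=720
Coefficient = 25852016738884976640000 / 109734912000 = 235586070720

235586070720


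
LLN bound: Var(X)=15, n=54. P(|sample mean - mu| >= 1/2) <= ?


Var(Xbar) = Var(X)/n = 15/54
Chebyshev: P(|Xbar-mu| >= 1/2) <= Var(Xbar)/(1/2)^2 = (5/18)/(1/4) = 10/9
Bound exceeds 1, so trivial bound: 1

1


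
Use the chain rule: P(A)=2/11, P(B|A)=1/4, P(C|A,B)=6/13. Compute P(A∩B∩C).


P(A∩B∩C) = P(A) * P(B|A) * P(C|A∩B)
= 2/11 * 1/4 * 6/13
= 1/22 * 6/13 = 3/143

3/143


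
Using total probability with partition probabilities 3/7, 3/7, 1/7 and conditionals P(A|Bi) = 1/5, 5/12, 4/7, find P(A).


P(A) = P(A|B1)P(B1) + P(A|B2)P(B2) + P(A|B3)P(B3)
= 1/5*3/7 + 5/12*3/7 + 4/7*1/7
= 3/35 + 5/28 + 4/49 = 339/980

339/980


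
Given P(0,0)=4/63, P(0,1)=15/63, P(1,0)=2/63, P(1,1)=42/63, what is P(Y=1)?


P(Y=1) = P(0,1)+P(1,1) = 15/63 + 42/63 = 57/63 = 19/21

19/21


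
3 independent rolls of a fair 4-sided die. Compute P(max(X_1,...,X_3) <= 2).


P(max <= 2) = P(all X_i <= 2) = (P(X_1 <= 2))^3
= (2/4)^3 = (1/2)^3 = 1/8

1/8


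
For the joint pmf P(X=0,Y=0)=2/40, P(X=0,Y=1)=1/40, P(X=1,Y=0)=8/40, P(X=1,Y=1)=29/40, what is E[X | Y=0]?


P(Y=0) = 10/40
E[X|Y=0] = (0*2 + 1*8)/10 = 8/10 = 4/5

4/5


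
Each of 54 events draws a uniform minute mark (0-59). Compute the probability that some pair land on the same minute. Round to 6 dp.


P(all different) = prod((60-i)/60 for i=0..53) = 0.000000
P(at least one match) = 1 - 0.000000 = 1.000000

1.000000


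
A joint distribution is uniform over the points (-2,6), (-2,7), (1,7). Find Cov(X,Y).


E[X]=-1, E[Y]=20/3, E[XY]=-19/3
Cov(X,Y) = E[XY] - E[X]E[Y] = -19/3 + 1*20/3 = 1/3

1/3


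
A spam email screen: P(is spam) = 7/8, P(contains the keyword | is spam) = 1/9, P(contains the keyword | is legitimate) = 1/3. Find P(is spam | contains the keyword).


P(A) = P(A|B)P(B) + P(A|B')P(B') = 1/9*7/8 + 1/3*1/8 = 5/36
P(B|A) = P(A|B)P(B)/P(A) = (7/72)/(5/36) = 7/10

7/10


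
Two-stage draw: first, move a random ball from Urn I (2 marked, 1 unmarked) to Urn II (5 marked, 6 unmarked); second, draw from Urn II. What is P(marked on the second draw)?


P(transfer marked) = 2/3; P(transfer unmarked) = 1/3
If marked transferred: Urn II has 6 marked of 12, so P(marked|marked moved) = 1/2
If unmarked transferred: Urn II has 5 marked of 12, so P(marked|unmarked moved) = 5/12
By total probability: P(marked) = 2/3*1/2 + 1/3*5/12 = 17/36

17/36


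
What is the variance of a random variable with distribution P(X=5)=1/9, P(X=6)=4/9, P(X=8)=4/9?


E[X] = 61/9, E[X^2] = 425/9
Var(X) = E[X^2] - (E[X])^2 = 425/9 - (61/9)^2 = 104/81

104/81


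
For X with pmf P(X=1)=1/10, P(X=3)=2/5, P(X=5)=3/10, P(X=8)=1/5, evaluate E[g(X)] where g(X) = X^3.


E[X^3] = sum(g(x)*P(x))
= 1*1/10 + 27*2/5 + 125*3/10 + 512*1/5
= 754/5

754/5


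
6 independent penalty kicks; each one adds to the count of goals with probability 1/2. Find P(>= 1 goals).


P(at least one) = 1 - P(none)
P(none) = (1 - 1/2)^6 = (1/2)^6 = 1/64
P(at least one) = 1 - 1/64 = 63/64

63/64


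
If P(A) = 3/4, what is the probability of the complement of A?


P(A') = 1 - P(A) = 1 - 3/4 = 1/4

1/4


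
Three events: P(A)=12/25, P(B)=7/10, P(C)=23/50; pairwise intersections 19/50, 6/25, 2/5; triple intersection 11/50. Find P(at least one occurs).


P(A∪B∪C) = P(A)+P(B)+P(C) - P(AB)-P(AC)-P(BC) + P(ABC)
= 12/25+7/10+23/50 - 19/50-6/25-2/5 + 11/50
= 21/25

21/25


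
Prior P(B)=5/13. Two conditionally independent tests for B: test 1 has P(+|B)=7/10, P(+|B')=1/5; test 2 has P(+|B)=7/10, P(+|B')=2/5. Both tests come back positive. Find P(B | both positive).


After test 1: P(+) = 7/10*5/13 + 1/5*8/13 = 51/130
P(B|+) = (7/26)/(51/130) = 35/51
After test 2 (use post1 as new prior): P(+) = 7/10*35/51 + 2/5*16/51 = 103/170
P(B|+,+) = (49/102)/(103/170) = 245/309

245/309


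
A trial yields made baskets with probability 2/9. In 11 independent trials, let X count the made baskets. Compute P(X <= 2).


P(X<=2) = P(X=0) + P(X=1) + P(X=2)
= 1977326743/31381059609 + 6214455478/31381059609 + 8877793540/31381059609
= 1896619529/3486784401

1896619529/3486784401


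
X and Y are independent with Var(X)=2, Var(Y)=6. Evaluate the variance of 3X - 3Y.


Independence => Cov(X,Y)=0
Var(3X - 3Y) = 3^2*Var(X) + (-3)^2*Var(Y)
= 9*2 + 9*6 = 72

72


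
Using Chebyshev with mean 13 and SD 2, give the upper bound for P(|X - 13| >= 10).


k = 10/2 = 5
Chebyshev: P(|X-mu| >= k*sigma) <= 1/k^2 = 1/5^2 = 1/25

1/25


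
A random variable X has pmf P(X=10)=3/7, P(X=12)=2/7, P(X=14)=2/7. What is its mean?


E[X] = sum(x * P(x))
= 10*3/7 + 12*2/7 + 14*2/7
= 82/7

82/7


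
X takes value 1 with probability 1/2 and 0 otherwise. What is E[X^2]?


For Bernoulli: X in {0,1}
E[X^2] = 0^2*(1-1/2) + 1^2*1/2 = 1/2

1/2


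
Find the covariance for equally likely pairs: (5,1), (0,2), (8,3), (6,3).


E[X]=19/4, E[Y]=9/4, E[XY]=47/4
Cov(X,Y) = E[XY] - E[X]E[Y] = 47/4 - 19/4*9/4 = 17/16

17/16


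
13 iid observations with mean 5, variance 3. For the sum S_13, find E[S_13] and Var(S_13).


E[S_n] = n*mu = 13*5 = 65
Var(S_n) = n*sigma^2 = 13*3 = 39

E[S_13]=65, Var(S_13)=39


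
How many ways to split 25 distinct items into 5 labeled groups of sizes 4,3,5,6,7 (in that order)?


25! = 15511210043330985984000000
Denominator: 4!=24 * 3!=6 * 5!=120 * 6!=720 * 7!=5040
Coefficient = 15511210043330985984000000 / 62705664000 = 247365374256000

247365374256000


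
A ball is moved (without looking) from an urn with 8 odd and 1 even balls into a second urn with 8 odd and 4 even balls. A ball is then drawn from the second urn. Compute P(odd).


P(transfer odd) = 8/9; P(transfer even) = 1/9
If odd transferred: Urn II has 9 odd of 13, so P(odd|odd moved) = 9/13
If even transferred: Urn II has 8 odd of 13, so P(odd|even moved) = 8/13
By total probability: P(odd) = 8/9*9/13 + 1/9*8/13 = 80/117

80/117


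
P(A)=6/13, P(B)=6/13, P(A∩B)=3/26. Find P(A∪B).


P(A∪B) = P(A) + P(B) - P(A∩B)
= 6/13 + 6/13 - 3/26 = 21/26

21/26


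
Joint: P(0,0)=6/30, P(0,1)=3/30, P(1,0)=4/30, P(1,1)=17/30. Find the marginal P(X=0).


P(X=0) = P(0,0)+P(0,1) = 6/30 + 3/30 = 9/30 = 3/10

3/10


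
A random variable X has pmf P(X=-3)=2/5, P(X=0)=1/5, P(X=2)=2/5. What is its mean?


E[X] = sum(x * P(x))
= -3*2/5 + 0*1/5 + 2*2/5
= -2/5

-2/5


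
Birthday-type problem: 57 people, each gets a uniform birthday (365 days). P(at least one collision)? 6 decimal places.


P(all different) = prod((365-i)/365 for i=0..56) = 0.009878
P(at least one match) = 1 - 0.009878 = 0.990122

0.990122


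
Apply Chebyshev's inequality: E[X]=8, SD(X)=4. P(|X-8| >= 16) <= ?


k = 16/4 = 4
Chebyshev: P(|X-mu| >= k*sigma) <= 1/k^2 = 1/4^2 = 1/16

1/16


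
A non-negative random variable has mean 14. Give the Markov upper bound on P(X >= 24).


Markov: P(X >= a) <= E[X]/a
P(X >= 24) <= 14/24 = 7/12

7/12


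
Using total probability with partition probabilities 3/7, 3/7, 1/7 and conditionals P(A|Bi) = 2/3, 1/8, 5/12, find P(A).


P(A) = P(A|B1)P(B1) + P(A|B2)P(B2) + P(A|B3)P(B3)
= 2/3*3/7 + 1/8*3/7 + 5/12*1/7
= 2/7 + 3/56 + 5/84 = 67/168

67/168


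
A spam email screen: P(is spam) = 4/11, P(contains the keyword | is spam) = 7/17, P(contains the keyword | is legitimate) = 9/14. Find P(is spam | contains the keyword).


P(A) = P(A|B)P(B) + P(A|B')P(B') = 7/17*4/11 + 9/14*7/11 = 19/34
P(B|A) = P(A|B)P(B)/P(A) = (28/187)/(19/34) = 56/209

56/209


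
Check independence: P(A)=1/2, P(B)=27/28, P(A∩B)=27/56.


P(A)*P(B) = 1/2*27/28 = 27/56
P(A∩B) = 27/56, which equals P(A)P(B), so independent

Yes, A and B are independent


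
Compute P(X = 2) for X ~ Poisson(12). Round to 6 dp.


P(X=2) = e^(-12) * 12^2 / 2!
≈ 0.000006144212353 * 144 / 2
≈ 0.000442

0.000442


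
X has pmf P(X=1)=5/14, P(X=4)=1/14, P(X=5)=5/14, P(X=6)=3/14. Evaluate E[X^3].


E[X^3] = sum(x^3 * P(x))
= 1*5/14 + 64*1/14 + 125*5/14 + 216*3/14
= 671/7

671/7


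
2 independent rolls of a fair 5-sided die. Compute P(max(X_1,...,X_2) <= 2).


P(max <= 2) = P(all X_i <= 2) = (P(X_1 <= 2))^2
= (2/5)^2 = 4/25

4/25


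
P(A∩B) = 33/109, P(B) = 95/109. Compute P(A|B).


P(A|B) = P(A∩B)/P(B) = (33/109)/(95/109) = 33/95

33/95


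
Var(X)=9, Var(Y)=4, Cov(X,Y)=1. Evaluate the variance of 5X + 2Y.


Var(5X + 2Y) = 5^2*Var(X) + 2^2*Var(Y) + 2*5*2*Cov(X,Y)
= 25*9 + 4*4 + 20*1
= 225 + 16 + 20 = 261

261


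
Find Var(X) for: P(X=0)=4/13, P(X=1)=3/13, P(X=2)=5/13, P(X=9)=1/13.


E[X] = 22/13, E[X^2] = 8
Var(X) = E[X^2] - (E[X])^2 = 8 - (22/13)^2 = 868/169

868/169


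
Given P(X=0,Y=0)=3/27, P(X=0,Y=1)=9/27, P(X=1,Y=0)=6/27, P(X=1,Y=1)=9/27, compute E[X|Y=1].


P(Y=1) = 18/27
E[X|Y=1] = (0*9 + 1*9)/18 = 9/18 = 1/2

1/2


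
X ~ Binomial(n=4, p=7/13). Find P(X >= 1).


P(X>=1) = P(X=1) + P(X=2) + P(X=3) + P(X=4)
= 6048/28561 + 10584/28561 + 8232/28561 + 2401/28561
= 27265/28561

27265/28561


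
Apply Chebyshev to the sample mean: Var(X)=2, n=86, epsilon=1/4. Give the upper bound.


Var(Xbar) = Var(X)/n = 2/86
Chebyshev: P(|Xbar-mu| >= 1/4) <= Var(Xbar)/(1/4)^2 = (1/43)/(1/16) = 16/43

16/43


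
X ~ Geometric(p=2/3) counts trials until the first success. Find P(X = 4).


P(X=4) = (1-p)^3 * p = (1/3)^3 * 2/3
= 1/27 * 2/3 = 2/81

2/81


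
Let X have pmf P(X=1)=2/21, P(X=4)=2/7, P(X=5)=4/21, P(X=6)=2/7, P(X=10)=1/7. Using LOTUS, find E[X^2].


E[X^2] = sum(g(x)*P(x))
= 1*2/21 + 16*2/7 + 25*4/21 + 36*2/7 + 100*1/7
= 34

34


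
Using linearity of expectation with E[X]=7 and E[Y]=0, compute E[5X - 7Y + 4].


E[5X - 7Y + 4] = 5*E[X] - 7*E[Y] + 4
= (5)*(7) + (-7)*(0) + (4)
= 35 + 0 + 4 = 39

39


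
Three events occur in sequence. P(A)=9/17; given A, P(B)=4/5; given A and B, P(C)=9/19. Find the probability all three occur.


P(A∩B∩C) = P(A) * P(B|A) * P(C|A∩B)
= 9/17 * 4/5 * 9/19
= 36/85 * 9/19 = 324/1615

324/1615


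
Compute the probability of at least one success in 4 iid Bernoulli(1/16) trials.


P(at least one) = 1 - P(none)
P(none) = (1 - 1/16)^4 = (15/16)^4 = 50625/65536
P(at least one) = 1 - 50625/65536 = 14911/65536

14911/65536


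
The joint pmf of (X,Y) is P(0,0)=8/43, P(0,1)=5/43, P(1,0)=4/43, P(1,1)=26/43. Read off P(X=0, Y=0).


Read from table: P(X=0, Y=0) = 8/43

8/43


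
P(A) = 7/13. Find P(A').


P(A') = 1 - P(A) = 1 - 7/13 = 6/13

6/13


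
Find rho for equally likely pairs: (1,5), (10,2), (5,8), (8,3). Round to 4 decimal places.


Cov(X,Y) = -4.7500, Var(X) = 11.5000, Var(Y) = 5.2500
rho = Cov/(sqrt(VarX)*sqrt(VarY)) = -0.6113

-0.6113


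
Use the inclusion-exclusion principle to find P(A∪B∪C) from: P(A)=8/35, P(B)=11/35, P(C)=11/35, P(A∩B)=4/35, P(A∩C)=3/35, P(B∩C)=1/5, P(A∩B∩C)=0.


P(A∪B∪C) = P(A)+P(B)+P(C) - P(AB)-P(AC)-P(BC) + P(ABC)
= 8/35+11/35+11/35 - 4/35-3/35-1/5 + 0
= 16/35

16/35


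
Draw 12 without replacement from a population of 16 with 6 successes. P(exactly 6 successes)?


P(X=6) = C(6,6)*C(10,6) / C(16,12)
= 1*210 / 1820
= 210/1820 = 3/26

3/26


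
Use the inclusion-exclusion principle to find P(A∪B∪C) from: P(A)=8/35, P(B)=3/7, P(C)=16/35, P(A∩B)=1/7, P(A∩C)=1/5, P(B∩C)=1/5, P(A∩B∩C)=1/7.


P(A∪B∪C) = P(A)+P(B)+P(C) - P(AB)-P(AC)-P(BC) + P(ABC)
= 8/35+3/7+16/35 - 1/7-1/5-1/5 + 1/7
= 5/7

5/7


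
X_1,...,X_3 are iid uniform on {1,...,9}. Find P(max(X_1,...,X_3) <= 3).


P(max <= 3) = P(all X_i <= 3) = (P(X_1 <= 3))^3
= (3/9)^3 = (1/3)^3 = 1/27

1/27


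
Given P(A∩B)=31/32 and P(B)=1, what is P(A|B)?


P(A|B) = P(A∩B)/P(B) = (31/32)/(32/32) = 31/32

31/32


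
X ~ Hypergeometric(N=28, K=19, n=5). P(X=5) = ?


P(X=5) = C(19,5)*C(9,0) / C(28,5)
= 11628*1 / 98280
= 11628/98280 = 323/2730

323/2730


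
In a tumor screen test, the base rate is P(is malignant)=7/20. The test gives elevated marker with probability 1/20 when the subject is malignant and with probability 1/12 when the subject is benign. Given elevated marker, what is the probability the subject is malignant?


P(A) = P(A|B)P(B) + P(A|B')P(B') = 1/20*7/20 + 1/12*13/20 = 43/600
P(B|A) = P(A|B)P(B)/P(A) = (7/400)/(43/600) = 21/86

21/86


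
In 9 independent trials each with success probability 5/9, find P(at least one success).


P(at least one) = 1 - P(none)
P(none) = (1 - 5/9)^9 = (4/9)^9 = 262144/387420489
P(at least one) = 1 - 262144/387420489 = 387158345/387420489

387158345/387420489


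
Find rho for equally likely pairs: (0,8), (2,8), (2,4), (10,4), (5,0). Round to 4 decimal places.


Cov(X,Y) = -5.4400, Var(X) = 12.1600, Var(Y) = 8.9600
rho = Cov/(sqrt(VarX)*sqrt(VarY)) = -0.5212

-0.5212


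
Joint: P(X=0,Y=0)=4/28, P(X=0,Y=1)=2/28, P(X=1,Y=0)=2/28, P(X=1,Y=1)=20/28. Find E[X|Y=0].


P(Y=0) = 6/28
E[X|Y=0] = (0*4 + 1*2)/6 = 2/6 = 1/3

1/3


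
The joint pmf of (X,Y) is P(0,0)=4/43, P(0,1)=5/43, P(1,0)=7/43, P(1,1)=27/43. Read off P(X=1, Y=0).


Read from table: P(X=1, Y=0) = 7/43

7/43


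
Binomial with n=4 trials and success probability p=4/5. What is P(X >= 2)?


P(X>=2) = P(X=2) + P(X=3) + P(X=4)
= 96/625 + 256/625 + 256/625
= 608/625

608/625


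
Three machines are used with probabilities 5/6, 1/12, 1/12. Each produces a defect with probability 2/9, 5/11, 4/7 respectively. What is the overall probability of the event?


P(A) = P(A|B1)P(B1) + P(A|B2)P(B2) + P(A|B3)P(B3)
= 2/9*5/6 + 5/11*1/12 + 4/7*1/12
= 5/27 + 5/132 + 1/21 = 2251/8316

2251/8316


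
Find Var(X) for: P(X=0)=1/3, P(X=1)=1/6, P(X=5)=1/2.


E[X] = 8/3, E[X^2] = 38/3
Var(X) = E[X^2] - (E[X])^2 = 38/3 - (8/3)^2 = 50/9

50/9


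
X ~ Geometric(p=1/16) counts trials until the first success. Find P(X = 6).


P(X=6) = (1-p)^5 * p = (15/16)^5 * 1/16
= 759375/1048576 * 1/16 = 759375/16777216

759375/16777216


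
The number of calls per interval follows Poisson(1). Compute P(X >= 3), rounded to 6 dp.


P(X>=3) = 1 - P(X<=2) = 1 - (e^(-1)*1^0/0! + e^(-1)*1^1/1! + e^(-1)*1^2/2!)
≈ 1 - (0.3678794412 + 0.3678794412 + 0.1839397206)
= 1 - 0.9196986030 = 0.0803013970
≈ 0.080301

0.080301


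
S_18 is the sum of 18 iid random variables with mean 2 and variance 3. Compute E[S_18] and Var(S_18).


E[S_n] = n*mu = 18*2 = 36
Var(S_n) = n*sigma^2 = 18*3 = 54

E[S_18]=36, Var(S_18)=54


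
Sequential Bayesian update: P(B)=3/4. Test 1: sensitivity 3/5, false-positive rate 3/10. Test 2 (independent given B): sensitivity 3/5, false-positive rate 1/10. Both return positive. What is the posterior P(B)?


After test 1: P(+) = 3/5*3/4 + 3/10*1/4 = 21/40
P(B|+) = (9/20)/(21/40) = 6/7
After test 2 (use post1 as new prior): P(+) = 3/5*6/7 + 1/10*1/7 = 37/70
P(B|+,+) = (18/35)/(37/70) = 36/37

36/37


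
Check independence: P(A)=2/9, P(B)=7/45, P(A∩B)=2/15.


P(A)*P(B) = 2/9*7/45 = 14/405
P(A∩B) = 2/15 != 14/405, so not independent

No, A and B are not independent


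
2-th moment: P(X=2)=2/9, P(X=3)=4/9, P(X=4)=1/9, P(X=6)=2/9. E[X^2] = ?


E[X^2] = sum(x^2 * P(x))
= 4*2/9 + 9*4/9 + 16*1/9 + 36*2/9
= 44/3

44/3


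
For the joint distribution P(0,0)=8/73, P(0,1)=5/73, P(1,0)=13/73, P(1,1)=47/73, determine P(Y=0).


P(Y=0) = P(0,0)+P(1,0) = 8/73 + 13/73 = 21/73

21/73


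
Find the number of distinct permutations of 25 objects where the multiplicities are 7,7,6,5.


25! = 15511210043330985984000000
Denominator: 7!=5040 * 7!=5040 * 6!=720 * 5!=120
Coefficient = 15511210043330985984000000 / 2194698240000 = 7067582121600

7067582121600


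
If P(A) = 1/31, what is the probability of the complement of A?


P(A') = 1 - P(A) = 1 - 1/31 = 30/31

30/31


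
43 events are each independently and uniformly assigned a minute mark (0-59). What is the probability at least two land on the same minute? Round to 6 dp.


P(all different) = prod((60-i)/60 for i=0..42) = 0.000000
P(at least one match) = 1 - 0.000000 = 1.000000

1.000000


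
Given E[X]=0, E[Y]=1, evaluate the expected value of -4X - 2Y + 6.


E[-4X - 2Y + 6] = -4*E[X] - 2*E[Y] + 6
= (-4)*(0) + (-2)*(1) + (6)
= 0 - 2 + 6 = 4

4


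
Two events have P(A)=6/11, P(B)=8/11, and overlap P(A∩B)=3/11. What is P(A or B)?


P(A∪B) = P(A) + P(B) - P(A∩B)
= 6/11 + 8/11 - 3/11 = 1

1


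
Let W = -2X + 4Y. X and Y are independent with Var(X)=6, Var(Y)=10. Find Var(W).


Independence => Cov(X,Y)=0
Var(-2X + 4Y) = (-2)^2*Var(X) + 4^2*Var(Y)
= 4*6 + 16*10 = 184

184


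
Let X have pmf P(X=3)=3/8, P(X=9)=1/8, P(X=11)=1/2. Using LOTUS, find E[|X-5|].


E[|X-5|] = sum(g(x)*P(x))
= 2*3/8 + 4*1/8 + 6*1/2
= 17/4

17/4


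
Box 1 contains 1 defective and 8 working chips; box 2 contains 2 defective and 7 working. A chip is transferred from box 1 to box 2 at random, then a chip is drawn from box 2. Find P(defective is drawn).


P(transfer defective) = 1/9; P(transfer working) = 8/9
If defective transferred: Urn II has 3 defective of 10, so P(defective|defective moved) = 3/10
If working transferred: Urn II has 2 defective of 10, so P(defective|working moved) = 1/5
By total probability: P(defective) = 1/9*3/10 + 8/9*1/5 = 19/90

19/90


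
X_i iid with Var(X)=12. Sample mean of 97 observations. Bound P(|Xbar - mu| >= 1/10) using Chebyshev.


Var(Xbar) = Var(X)/n = 12/97
Chebyshev: P(|Xbar-mu| >= 1/10) <= Var(Xbar)/(1/10)^2 = (12/97)/(1/100) = 1200/97
Bound exceeds 1, so trivial bound: 1

1


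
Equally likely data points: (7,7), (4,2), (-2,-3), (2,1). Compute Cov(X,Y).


E[X]=11/4, E[Y]=7/4, E[XY]=65/4
Cov(X,Y) = E[XY] - E[X]E[Y] = 65/4 - 11/4*7/4 = 183/16

183/16


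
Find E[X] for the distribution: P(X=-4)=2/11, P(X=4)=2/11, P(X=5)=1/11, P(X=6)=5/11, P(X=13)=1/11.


E[X] = sum(x * P(x))
= -4*2/11 + 4*2/11 + 5*1/11 + 6*5/11 + 13*1/11
= 48/11

48/11


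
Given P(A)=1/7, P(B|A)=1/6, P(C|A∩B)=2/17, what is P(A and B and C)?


P(A∩B∩C) = P(A) * P(B|A) * P(C|A∩B)
= 1/7 * 1/6 * 2/17
= 1/42 * 2/17 = 1/357

1/357


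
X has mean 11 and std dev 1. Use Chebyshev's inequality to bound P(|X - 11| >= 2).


k = 2/1 = 2
Chebyshev: P(|X-mu| >= k*sigma) <= 1/k^2 = 1/2^2 = 1/4

1/4


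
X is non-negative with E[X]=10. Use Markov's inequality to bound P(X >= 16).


Markov: P(X >= a) <= E[X]/a
P(X >= 16) <= 10/16 = 5/8

5/8


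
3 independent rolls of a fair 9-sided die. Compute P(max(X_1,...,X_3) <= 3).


P(max <= 3) = P(all X_i <= 3) = (P(X_1 <= 3))^3
= (3/9)^3 = (1/3)^3 = 1/27

1/27


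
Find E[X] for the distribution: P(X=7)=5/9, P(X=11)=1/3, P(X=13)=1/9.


E[X] = sum(x * P(x))
= 7*5/9 + 11*1/3 + 13*1/9
= 9

9


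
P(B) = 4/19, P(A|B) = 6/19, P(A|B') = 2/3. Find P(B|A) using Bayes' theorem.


P(A) = P(A|B)P(B) + P(A|B')P(B') = 6/19*4/19 + 2/3*15/19 = 214/361
P(B|A) = P(A|B)P(B)/P(A) = (24/361)/(214/361) = 12/107

12/107


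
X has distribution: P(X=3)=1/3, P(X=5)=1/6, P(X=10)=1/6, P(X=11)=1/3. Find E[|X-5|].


E[|X-5|] = sum(g(x)*P(x))
= 2*1/3 + 0*1/6 + 5*1/6 + 6*1/3
= 7/2

7/2


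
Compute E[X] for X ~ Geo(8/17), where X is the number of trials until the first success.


For geometric (trials until first success), E[X] = 1/p = 1/(8/17) = 17/8

17/8


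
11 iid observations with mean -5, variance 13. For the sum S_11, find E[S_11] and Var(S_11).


E[S_n] = n*mu = 11*-5 = -55
Var(S_n) = n*sigma^2 = 11*13 = 143

E[S_11]=-55, Var(S_11)=143


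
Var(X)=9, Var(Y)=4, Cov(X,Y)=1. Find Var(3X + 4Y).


Var(3X + 4Y) = 3^2*Var(X) + 4^2*Var(Y) + 2*3*4*Cov(X,Y)
= 9*9 + 16*4 + 24*1
= 81 + 64 + 24 = 169

169


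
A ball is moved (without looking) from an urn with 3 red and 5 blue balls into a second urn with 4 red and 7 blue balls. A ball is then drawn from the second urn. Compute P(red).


P(transfer red) = 3/8; P(transfer blue) = 5/8
If red transferred: Urn II has 5 red of 12, so P(red|red moved) = 5/12
If blue transferred: Urn II has 4 red of 12, so P(red|blue moved) = 1/3
By total probability: P(red) = 3/8*5/12 + 5/8*1/3 = 35/96

35/96


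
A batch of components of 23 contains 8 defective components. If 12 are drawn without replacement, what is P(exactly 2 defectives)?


P(X=2) = C(8,2)*C(15,10) / C(23,12)
= 28*3003 / 1352078
= 84084/1352078 = 462/7429

462/7429


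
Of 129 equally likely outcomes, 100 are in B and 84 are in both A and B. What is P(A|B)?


P(A|B) = P(A∩B)/P(B) = (84/129)/(100/129) = 84/100 = 21/25

21/25


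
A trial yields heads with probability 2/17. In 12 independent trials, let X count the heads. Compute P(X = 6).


P(X=6) = C(12,6) * p^6 * (1-p)^6
= 924 * 64/24137569 * 11390625/24137569
= 673596000000/582622237229761

673596000000/582622237229761


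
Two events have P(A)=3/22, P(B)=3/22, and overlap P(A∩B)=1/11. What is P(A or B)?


P(A∪B) = P(A) + P(B) - P(A∩B)
= 3/22 + 3/22 - 1/11 = 2/11

2/11


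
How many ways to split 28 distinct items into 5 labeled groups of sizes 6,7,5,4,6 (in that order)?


28! = 304888344611713860501504000000
Denominator: 6!=720 * 7!=5040 * 5!=120 * 4!=24 * 6!=720
Coefficient = 304888344611713860501504000000 / 7524679680000 = 40518448303132800

40518448303132800


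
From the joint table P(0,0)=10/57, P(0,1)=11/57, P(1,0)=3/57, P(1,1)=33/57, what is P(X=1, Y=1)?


Read from table: P(X=1, Y=1) = 33/57 = 11/19

11/19


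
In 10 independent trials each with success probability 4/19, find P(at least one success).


P(at least one) = 1 - P(none)
P(none) = (1 - 4/19)^10 = (15/19)^10 = 576650390625/6131066257801
P(at least one) = 1 - 576650390625/6131066257801 = 5554415867176/6131066257801

5554415867176/6131066257801


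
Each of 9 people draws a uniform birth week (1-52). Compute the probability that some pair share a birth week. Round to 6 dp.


P(all different) = prod((52-i)/52 for i=0..8) = 0.480255
P(at least one match) = 1 - 0.480255 = 0.519745

0.519745


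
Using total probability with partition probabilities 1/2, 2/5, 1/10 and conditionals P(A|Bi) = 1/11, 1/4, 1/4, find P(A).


P(A) = P(A|B1)P(B1) + P(A|B2)P(B2) + P(A|B3)P(B3)
= 1/11*1/2 + 1/4*2/5 + 1/4*1/10
= 1/22 + 1/10 + 1/40 = 15/88

15/88


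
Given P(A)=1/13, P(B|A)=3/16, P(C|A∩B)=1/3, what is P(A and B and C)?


P(A∩B∩C) = P(A) * P(B|A) * P(C|A∩B)
= 1/13 * 3/16 * 1/3
= 3/208 * 1/3 = 1/208

1/208


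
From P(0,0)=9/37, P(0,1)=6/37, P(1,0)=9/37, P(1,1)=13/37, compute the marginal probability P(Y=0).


P(Y=0) = P(0,0)+P(1,0) = 9/37 + 9/37 = 18/37

18/37


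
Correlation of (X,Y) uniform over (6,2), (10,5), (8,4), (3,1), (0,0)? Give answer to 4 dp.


Cov(X,Y) = 6.4400, Var(X) = 12.6400, Var(Y) = 3.4400
rho = Cov/(sqrt(VarX)*sqrt(VarY)) = 0.9766

0.9766


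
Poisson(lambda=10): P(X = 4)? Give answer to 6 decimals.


P(X=4) = e^(-10) * 10^4 / 4!
≈ 0.00004539992976 * 10000 / 24
≈ 0.018917

0.018917


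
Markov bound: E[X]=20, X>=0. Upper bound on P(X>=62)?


Markov: P(X >= a) <= E[X]/a
P(X >= 62) <= 20/62 = 10/31

10/31


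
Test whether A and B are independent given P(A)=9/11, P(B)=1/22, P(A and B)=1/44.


P(A)*P(B) = 9/11*1/22 = 9/242
P(A∩B) = 1/44 != 9/242, so not independent

No, A and B are not independent


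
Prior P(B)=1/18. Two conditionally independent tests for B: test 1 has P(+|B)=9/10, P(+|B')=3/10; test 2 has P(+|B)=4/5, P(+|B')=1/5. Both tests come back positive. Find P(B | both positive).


After test 1: P(+) = 9/10*1/18 + 3/10*17/18 = 1/3
P(B|+) = (1/20)/(1/3) = 3/20
After test 2 (use post1 as new prior): P(+) = 4/5*3/20 + 1/5*17/20 = 29/100
P(B|+,+) = (3/25)/(29/100) = 12/29

12/29


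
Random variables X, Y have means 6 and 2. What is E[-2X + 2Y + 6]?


E[-2X + 2Y + 6] = -2*E[X] + 2*E[Y] + 6
= (-2)*(6) + (2)*(2) + (6)
= -12 + 4 + 6 = -2

-2


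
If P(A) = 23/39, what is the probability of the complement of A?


P(A') = 1 - P(A) = 1 - 23/39 = 16/39

16/39


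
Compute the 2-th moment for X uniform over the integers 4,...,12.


E[X^2] = (1/9) * sum(x^2 for x=4..12)
= 636/9 = 212/3

212/3


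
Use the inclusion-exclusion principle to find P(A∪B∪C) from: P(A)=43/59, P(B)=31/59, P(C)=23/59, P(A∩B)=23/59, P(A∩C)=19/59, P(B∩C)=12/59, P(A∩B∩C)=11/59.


P(A∪B∪C) = P(A)+P(B)+P(C) - P(AB)-P(AC)-P(BC) + P(ABC)
= 43/59+31/59+23/59 - 23/59-19/59-12/59 + 11/59
= 54/59

54/59


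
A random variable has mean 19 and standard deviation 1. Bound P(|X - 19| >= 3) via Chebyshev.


k = 3/1 = 3
Chebyshev: P(|X-mu| >= k*sigma) <= 1/k^2 = 1/3^2 = 1/9

1/9


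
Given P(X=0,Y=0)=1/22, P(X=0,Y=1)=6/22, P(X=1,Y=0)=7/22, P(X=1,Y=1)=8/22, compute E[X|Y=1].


P(Y=1) = 14/22
E[X|Y=1] = (0*6 + 1*8)/14 = 8/14 = 4/7

4/7
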